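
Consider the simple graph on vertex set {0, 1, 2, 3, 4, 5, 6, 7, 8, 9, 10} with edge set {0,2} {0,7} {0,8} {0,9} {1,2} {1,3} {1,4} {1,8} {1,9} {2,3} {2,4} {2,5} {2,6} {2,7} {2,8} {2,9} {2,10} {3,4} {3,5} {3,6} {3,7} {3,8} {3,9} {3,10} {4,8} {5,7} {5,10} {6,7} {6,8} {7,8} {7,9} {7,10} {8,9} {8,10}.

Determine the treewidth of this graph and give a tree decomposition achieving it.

Treewidth 4.
One optimal decomposition is:
Bags: B1 = {2, 3, 7, 8, 10}  B2 = {2, 3, 5, 7, 10}  B3 = {2, 3, 7, 8, 9}  B4 = {1, 2, 3, 8, 9}  B5 = {2, 3, 6, 7, 8}  B6 = {0, 2, 7, 8, 9}  B7 = {1, 2, 3, 4, 8}
Tree: B1–B2, B1–B3, B3–B4, B3–B5, B3–B6, B4–B7

Each bag holds 5 vertices, so the decomposition has width 4, which upper-bounds the treewidth. For the lower bound, the 5 vertices {0, 2, 7, 8, 9} are pairwise adjacent, and any tree decomposition puts a clique entirely inside one bag — forcing width ≥ 4. Hence tw(G) = 4 exactly.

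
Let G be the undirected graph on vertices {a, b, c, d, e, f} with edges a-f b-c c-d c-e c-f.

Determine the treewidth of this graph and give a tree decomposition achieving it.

Treewidth 1.
Bags: B1 = {c, e}  B2 = {c, d}  B3 = {c, f}  B4 = {b, c}  B5 = {a, f}
Tree: B1–B2, B1–B3, B2–B4, B3–B5

The largest bag has 2 vertices, giving width 1; this decomposition certifies tw(G) ≤ 1. Since G has at least one edge (e.g. e–c), it is not an edgeless graph, so tw(G) ≥ 1. Therefore the treewidth is 1.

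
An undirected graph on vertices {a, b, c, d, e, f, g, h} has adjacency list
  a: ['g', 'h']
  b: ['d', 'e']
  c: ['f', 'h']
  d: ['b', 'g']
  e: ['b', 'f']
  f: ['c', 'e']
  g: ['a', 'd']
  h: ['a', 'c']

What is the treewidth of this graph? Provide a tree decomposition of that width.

Each bag holds 3 vertices, so the decomposition has width 2, which upper-bounds the treewidth. The edges e–b–d–g–a–h–c–f–e form a cycle, so G is not a tree and its treewidth is at least 2. The upper and lower bounds meet at 2, so that is the treewidth.

Treewidth 2.
One optimal decomposition is:
Bags: B1 = {b, d, e}  B2 = {d, e, g}  B3 = {a, e, g}  B4 = {a, e, h}  B5 = {c, e, h}  B6 = {c, e, f}
Tree: B1–B2, B2–B3, B3–B4, B4–B5, B5–B6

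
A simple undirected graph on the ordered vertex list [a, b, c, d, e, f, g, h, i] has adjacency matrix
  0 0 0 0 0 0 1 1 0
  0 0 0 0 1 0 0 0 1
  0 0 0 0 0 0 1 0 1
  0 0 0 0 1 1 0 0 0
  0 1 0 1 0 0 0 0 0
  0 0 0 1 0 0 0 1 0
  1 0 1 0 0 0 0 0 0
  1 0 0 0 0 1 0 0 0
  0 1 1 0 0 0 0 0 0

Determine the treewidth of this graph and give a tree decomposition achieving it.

Each bag holds 3 vertices, so the decomposition has width 2, which upper-bounds the treewidth. Since i–c–g–a–h–f–d–e–b–i is a cycle in G, G is not acyclic. Forests are exactly the graphs of treewidth ≤ 1, so tw(G) ≥ 2. Hence tw(G) = 2 exactly.

Treewidth 2.
One optimal decomposition is:
Bags: B1 = {c, g, i}  B2 = {a, g, i}  B3 = {a, h, i}  B4 = {f, h, i}  B5 = {d, f, i}  B6 = {d, e, i}  B7 = {b, e, i}
Tree: B1–B2, B2–B3, B3–B4, B4–B5, B5–B6, B6–B7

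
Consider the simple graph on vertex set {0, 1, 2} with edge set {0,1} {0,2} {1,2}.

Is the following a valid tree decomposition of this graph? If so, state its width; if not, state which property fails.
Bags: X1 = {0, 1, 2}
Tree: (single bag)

Yes; width 2.

Checking the three conditions: (i) the bags cover all of {0, 1, 2}; (ii) for each edge, some bag contains both endpoints; (iii) the bags containing any fixed vertex form a subtree. All hold, so the decomposition is valid with width 3 − 1 = 2.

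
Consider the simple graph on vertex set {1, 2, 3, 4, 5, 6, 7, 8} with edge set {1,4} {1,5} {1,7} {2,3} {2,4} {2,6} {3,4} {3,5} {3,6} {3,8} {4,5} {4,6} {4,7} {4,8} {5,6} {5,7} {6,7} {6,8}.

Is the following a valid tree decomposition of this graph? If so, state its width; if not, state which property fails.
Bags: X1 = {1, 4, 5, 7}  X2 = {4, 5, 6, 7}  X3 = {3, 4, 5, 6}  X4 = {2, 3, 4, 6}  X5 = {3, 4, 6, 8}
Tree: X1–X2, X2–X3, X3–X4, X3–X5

Yes; width 3.

Vertex coverage: the bags together contain {1, 2, 3, 4, 5, 6, 7, 8}, the full vertex set. Edge coverage: each edge of G has both endpoints in at least one bag. Running intersection: for every vertex, the bags containing it form a connected subtree. All three properties hold, so this is a valid tree decomposition of width max|bag| − 1 = 3, and hence tw(G) ≤ 3.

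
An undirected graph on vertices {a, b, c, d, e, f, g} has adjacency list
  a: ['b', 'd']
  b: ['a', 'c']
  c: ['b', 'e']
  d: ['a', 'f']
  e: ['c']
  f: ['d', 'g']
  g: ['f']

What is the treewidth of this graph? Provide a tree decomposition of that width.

Each bag holds 2 vertices, so the decomposition has width 1, which upper-bounds the treewidth. G has an edge, so its treewidth is at least 1. Hence tw(G) = 1 exactly.

Treewidth 1.
One optimal decomposition is:
Bags: B1 = {f, g}  B2 = {d, f}  B3 = {a, d}  B4 = {a, b}  B5 = {b, c}  B6 = {c, e}
Tree: B1–B2, B2–B3, B3–B4, B4–B5, B5–B6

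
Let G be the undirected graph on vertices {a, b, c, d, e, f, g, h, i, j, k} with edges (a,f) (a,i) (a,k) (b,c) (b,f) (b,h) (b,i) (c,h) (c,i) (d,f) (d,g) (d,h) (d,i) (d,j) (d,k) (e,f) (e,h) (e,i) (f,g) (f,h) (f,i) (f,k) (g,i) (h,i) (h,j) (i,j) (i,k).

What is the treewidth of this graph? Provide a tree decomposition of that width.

The largest bag has 4 vertices, giving width 3; this decomposition certifies tw(G) ≤ 3. For the lower bound, the 4 vertices {d, h, i, j} are pairwise adjacent, and any tree decomposition puts a clique entirely inside one bag — forcing width ≥ 3. The upper and lower bounds meet at 3, so that is the treewidth.

Treewidth 3.
One such decomposition:
Bags: B1 = {d, h, i, j}  B2 = {d, f, h, i}  B3 = {b, f, h, i}  B4 = {d, f, i, k}  B5 = {b, c, h, i}  B6 = {a, f, i, k}  B7 = {e, f, h, i}  B8 = {d, f, g, i}
Tree: B1–B2, B2–B3, B2–B4, B3–B5, B4–B6, B2–B7, B4–B8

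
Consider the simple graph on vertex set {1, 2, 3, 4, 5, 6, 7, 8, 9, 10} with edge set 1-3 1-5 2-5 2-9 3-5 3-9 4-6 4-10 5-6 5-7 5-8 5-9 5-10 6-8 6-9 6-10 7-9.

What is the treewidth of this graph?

A width-2 tree decomposition is:
Bags: B1 = {5, 6, 9}  B2 = {2, 5, 9}  B3 = {5, 6, 10}  B4 = {5, 6, 8}  B5 = {4, 6, 10}  B6 = {3, 5, 9}  B7 = {5, 7, 9}  B8 = {1, 3, 5}
Tree: B1–B2, B1–B3, B3–B4, B3–B5, B2–B6, B6–B7, B6–B8
Every bag has size at most 3, so the width is 3 − 1 = 2 and tw(G) ≤ 2. On the other hand G contains the 3-clique {4, 6, 10}. A clique must lie in a single bag of any decomposition, so no decomposition can have width below 2. Therefore the treewidth is 2.

2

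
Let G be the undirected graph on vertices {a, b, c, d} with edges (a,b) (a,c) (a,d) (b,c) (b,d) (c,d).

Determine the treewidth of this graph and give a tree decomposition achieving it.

A single bag containing all 4 vertices is trivially a valid decomposition of width 3. On the other hand G contains the 4-clique {a, b, c, d}. A clique must lie in a single bag of any decomposition, so no decomposition can have width below 3. The upper and lower bounds meet at 3, so that is the treewidth.

Treewidth 3.
One optimal decomposition is:
Bags: B1 = {a, b, c, d}
Tree: (single bag)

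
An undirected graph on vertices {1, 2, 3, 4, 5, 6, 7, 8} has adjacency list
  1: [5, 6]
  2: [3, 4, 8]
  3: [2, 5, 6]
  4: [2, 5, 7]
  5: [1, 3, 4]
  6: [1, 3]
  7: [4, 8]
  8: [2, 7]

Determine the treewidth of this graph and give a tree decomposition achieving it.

Treewidth 2.
One optimal decomposition is:
Bags: B1 = {2, 7, 8}  B2 = {2, 4, 7}  B3 = {2, 3, 4}  B4 = {3, 4, 5}  B5 = {3, 5, 6}  B6 = {1, 5, 6}
Tree: B1–B2, B2–B3, B3–B4, B4–B5, B5–B6

Every bag has size at most 3, so the width is 3 − 1 = 2 and tw(G) ≤ 2. For the lower bound, G contains the cycle 8–7–4–2–8, so G is not a forest; only forests have treewidth ≤ 1, hence tw(G) ≥ 2. Combining the bounds, tw(G) = 2.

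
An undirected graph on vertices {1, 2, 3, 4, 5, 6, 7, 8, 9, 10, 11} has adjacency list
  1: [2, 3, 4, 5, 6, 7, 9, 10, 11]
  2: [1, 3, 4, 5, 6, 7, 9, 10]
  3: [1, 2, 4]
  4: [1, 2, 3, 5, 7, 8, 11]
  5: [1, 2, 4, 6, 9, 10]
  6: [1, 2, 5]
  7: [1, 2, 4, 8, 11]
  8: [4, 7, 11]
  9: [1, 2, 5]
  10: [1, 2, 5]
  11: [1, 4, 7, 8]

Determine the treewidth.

3

A width-3 tree decomposition is:
Bags: B1 = {1, 2, 4, 5}  B2 = {1, 2, 5, 6}  B3 = {1, 2, 5, 9}  B4 = {1, 2, 3, 4}  B5 = {1, 2, 4, 7}  B6 = {1, 4, 7, 11}  B7 = {1, 2, 5, 10}  B8 = {4, 7, 8, 11}
Tree: B1–B2, B1–B3, B1–B4, B4–B5, B5–B6, B1–B7, B6–B8
Each bag holds 4 vertices, so the decomposition has width 3, which upper-bounds the treewidth. On the other hand G contains the 4-clique {4, 7, 8, 11}. A clique must lie in a single bag of any decomposition, so no decomposition can have width below 3. The upper and lower bounds meet at 3, so that is the treewidth.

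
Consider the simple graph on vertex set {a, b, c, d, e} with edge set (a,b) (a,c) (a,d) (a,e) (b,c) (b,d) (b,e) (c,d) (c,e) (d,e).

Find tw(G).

4

A width-4 tree decomposition is:
Bags: B1 = {a, b, c, d, e}
Tree: (single bag)
With just one bag of size 5, the width is 5 − 1 = 4, so tw(G) ≤ 4. For the lower bound, the 5 vertices {a, b, c, d, e} are pairwise adjacent, and any tree decomposition puts a clique entirely inside one bag — forcing width ≥ 4. The upper and lower bounds meet at 4, so that is the treewidth.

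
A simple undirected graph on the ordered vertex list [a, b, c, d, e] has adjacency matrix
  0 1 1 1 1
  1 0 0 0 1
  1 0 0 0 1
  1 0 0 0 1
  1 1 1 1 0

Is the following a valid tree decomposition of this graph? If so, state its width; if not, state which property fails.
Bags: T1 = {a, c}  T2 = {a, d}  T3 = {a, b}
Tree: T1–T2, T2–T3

A tree decomposition must satisfy three properties: every vertex lies in some bag; for every edge, both endpoints lie together in some bag; and for every vertex, the bags containing it form a connected subtree. Here vertex e appears in no bag, so the decomposition is invalid.

No — vertex e appears in no bag.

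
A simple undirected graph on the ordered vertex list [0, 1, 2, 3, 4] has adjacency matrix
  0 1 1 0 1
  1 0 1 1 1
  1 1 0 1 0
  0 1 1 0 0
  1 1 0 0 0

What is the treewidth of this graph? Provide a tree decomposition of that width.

Treewidth 2.
One such decomposition:
Bags: B1 = {0, 1, 4}  B2 = {0, 1, 2}  B3 = {1, 2, 3}
Tree: B1–B2, B2–B3

The largest bag has 3 vertices, giving width 2; this decomposition certifies tw(G) ≤ 2. Conversely, {0, 1, 2} is a clique of size 3, and the vertices of any clique must share a bag in every tree decomposition; so some bag has ≥ 3 vertices and tw(G) ≥ 2. Combining the bounds, tw(G) = 2.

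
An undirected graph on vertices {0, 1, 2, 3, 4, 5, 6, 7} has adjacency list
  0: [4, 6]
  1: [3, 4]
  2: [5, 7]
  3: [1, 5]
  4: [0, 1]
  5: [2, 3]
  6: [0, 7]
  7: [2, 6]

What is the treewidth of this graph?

A width-2 tree decomposition is:
Bags: B1 = {0, 4, 6}  B2 = {1, 4, 6}  B3 = {1, 3, 6}  B4 = {3, 5, 6}  B5 = {2, 5, 6}  B6 = {2, 6, 7}
Tree: B1–B2, B2–B3, B3–B4, B4–B5, B5–B6
The largest bag has 3 vertices, giving width 2; this decomposition certifies tw(G) ≤ 2. For the lower bound, G contains the cycle 6–0–4–1–3–5–2–7–6, so G is not a forest; only forests have treewidth ≤ 1, hence tw(G) ≥ 2. Hence tw(G) = 2 exactly.

2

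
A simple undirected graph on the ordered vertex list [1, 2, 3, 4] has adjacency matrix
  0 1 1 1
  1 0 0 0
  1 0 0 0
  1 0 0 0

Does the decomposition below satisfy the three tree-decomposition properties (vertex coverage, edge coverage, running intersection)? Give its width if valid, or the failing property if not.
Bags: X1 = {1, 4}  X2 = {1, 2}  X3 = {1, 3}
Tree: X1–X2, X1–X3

Every vertex of G appears in some bag (union = {1, 2, 3, 4}); every edge is covered by a bag; and for each vertex v the set of bags containing v is connected in the bag tree. The decomposition is therefore valid. The largest bag has 2 vertices, so the width is 1.

Yes; width 1.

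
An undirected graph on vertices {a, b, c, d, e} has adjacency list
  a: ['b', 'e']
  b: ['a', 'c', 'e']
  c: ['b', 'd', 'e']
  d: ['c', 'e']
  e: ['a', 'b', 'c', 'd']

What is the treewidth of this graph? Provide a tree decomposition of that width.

Every bag has size at most 3, so the width is 3 − 1 = 2 and tw(G) ≤ 2. Conversely, {c, d, e} is a clique of size 3, and the vertices of any clique must share a bag in every tree decomposition; so some bag has ≥ 3 vertices and tw(G) ≥ 2. Therefore the treewidth is 2.

Treewidth 2.
Bags: B1 = {b, c, e}  B2 = {c, d, e}  B3 = {a, b, e}
Tree: B1–B2, B1–B3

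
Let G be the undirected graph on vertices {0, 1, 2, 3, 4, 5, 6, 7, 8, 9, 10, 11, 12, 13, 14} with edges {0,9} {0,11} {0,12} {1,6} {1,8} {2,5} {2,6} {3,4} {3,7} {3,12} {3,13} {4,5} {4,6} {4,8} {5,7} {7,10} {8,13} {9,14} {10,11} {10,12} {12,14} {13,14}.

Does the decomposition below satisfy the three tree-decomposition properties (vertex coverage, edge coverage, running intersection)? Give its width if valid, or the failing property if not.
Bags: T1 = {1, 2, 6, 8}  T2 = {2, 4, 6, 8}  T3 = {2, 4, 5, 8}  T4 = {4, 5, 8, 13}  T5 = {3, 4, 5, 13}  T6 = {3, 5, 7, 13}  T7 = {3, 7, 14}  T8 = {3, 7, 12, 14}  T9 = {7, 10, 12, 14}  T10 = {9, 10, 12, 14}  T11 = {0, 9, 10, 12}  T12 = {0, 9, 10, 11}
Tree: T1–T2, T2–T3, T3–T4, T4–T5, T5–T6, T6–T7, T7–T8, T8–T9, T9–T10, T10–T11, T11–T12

No — edge (13,14) lies in no bag.

A tree decomposition must satisfy three properties: every vertex lies in some bag; for every edge, both endpoints lie together in some bag; and for every vertex, the bags containing it form a connected subtree. Here edge (13,14) lies in no bag, so the decomposition is invalid.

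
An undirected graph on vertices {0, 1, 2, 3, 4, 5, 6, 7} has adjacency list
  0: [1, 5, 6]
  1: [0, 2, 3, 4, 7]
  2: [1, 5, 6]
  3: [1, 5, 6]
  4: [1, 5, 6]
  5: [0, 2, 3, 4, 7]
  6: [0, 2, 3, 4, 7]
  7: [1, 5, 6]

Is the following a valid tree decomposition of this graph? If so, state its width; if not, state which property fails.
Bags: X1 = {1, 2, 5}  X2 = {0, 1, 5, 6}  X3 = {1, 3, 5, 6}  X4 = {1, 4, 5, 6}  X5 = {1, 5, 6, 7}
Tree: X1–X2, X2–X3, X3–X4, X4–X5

A tree decomposition must satisfy three properties: every vertex lies in some bag; for every edge, both endpoints lie together in some bag; and for every vertex, the bags containing it form a connected subtree. Here edge (6,2) lies in no bag, so the decomposition is invalid.

No — edge (6,2) lies in no bag.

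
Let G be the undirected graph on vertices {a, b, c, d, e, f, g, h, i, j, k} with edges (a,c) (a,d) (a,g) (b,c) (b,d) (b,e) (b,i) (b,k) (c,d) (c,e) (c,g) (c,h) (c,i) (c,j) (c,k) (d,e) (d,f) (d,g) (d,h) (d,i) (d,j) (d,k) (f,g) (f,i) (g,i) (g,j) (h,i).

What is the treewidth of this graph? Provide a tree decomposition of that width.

Treewidth 3.
One such decomposition:
Bags: B1 = {b, c, d, e}  B2 = {b, c, d, i}  B3 = {c, d, h, i}  B4 = {b, c, d, k}  B5 = {c, d, g, i}  B6 = {d, f, g, i}  B7 = {a, c, d, g}  B8 = {c, d, g, j}
Tree: B1–B2, B2–B3, B1–B4, B3–B5, B5–B6, B5–B7, B7–B8

The largest bag has 4 vertices, giving width 3; this decomposition certifies tw(G) ≤ 3. For the lower bound, the 4 vertices {c, d, g, j} are pairwise adjacent, and any tree decomposition puts a clique entirely inside one bag — forcing width ≥ 3. The upper and lower bounds meet at 3, so that is the treewidth.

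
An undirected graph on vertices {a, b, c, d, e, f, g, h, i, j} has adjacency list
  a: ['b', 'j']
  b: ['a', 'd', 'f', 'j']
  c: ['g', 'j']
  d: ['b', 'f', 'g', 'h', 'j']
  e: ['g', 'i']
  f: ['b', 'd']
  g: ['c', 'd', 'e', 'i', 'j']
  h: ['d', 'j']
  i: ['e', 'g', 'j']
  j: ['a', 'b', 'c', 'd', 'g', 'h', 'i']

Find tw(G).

2

A width-2 tree decomposition is:
Bags: B1 = {b, d, j}  B2 = {b, d, f}  B3 = {d, g, j}  B4 = {g, i, j}  B5 = {d, h, j}  B6 = {c, g, j}  B7 = {a, b, j}  B8 = {e, g, i}
Tree: B1–B2, B1–B3, B3–B4, B3–B5, B4–B6, B1–B7, B4–B8
Each bag holds 3 vertices, so the decomposition has width 2, which upper-bounds the treewidth. Conversely, {d, g, j} is a clique of size 3, and the vertices of any clique must share a bag in every tree decomposition; so some bag has ≥ 3 vertices and tw(G) ≥ 2. Therefore the treewidth is 2.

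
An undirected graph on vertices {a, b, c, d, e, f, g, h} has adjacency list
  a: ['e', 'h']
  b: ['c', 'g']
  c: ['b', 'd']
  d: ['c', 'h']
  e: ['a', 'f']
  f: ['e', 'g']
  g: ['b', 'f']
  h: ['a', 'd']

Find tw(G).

A width-2 tree decomposition is:
Bags: B1 = {b, f, g}  B2 = {b, e, f}  B3 = {a, b, e}  B4 = {a, b, h}  B5 = {b, d, h}  B6 = {b, c, d}
Tree: B1–B2, B2–B3, B3–B4, B4–B5, B5–B6
The largest bag has 3 vertices, giving width 2; this decomposition certifies tw(G) ≤ 2. Since b–g–f–e–a–h–d–c–b is a cycle in G, G is not acyclic. Forests are exactly the graphs of treewidth ≤ 1, so tw(G) ≥ 2. The upper and lower bounds meet at 2, so that is the treewidth.

2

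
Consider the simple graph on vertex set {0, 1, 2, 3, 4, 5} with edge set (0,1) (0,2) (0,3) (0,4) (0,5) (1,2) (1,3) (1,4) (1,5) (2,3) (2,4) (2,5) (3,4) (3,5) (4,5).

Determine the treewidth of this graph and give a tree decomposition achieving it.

A single bag containing all 6 vertices is trivially a valid decomposition of width 5. For the lower bound, the 6 vertices {0, 1, 2, 3, 4, 5} are pairwise adjacent, and any tree decomposition puts a clique entirely inside one bag — forcing width ≥ 5. Combining the bounds, tw(G) = 5.

Treewidth 5.
One optimal decomposition is:
Bags: B1 = {0, 1, 2, 3, 4, 5}
Tree: (single bag)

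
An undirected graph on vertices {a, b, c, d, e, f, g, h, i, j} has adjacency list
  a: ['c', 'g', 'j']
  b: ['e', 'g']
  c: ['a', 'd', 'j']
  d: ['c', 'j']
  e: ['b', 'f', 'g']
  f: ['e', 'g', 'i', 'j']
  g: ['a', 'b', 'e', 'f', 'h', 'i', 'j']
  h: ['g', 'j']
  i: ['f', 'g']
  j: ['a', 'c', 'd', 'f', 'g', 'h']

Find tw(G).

2

A width-2 tree decomposition is:
Bags: B1 = {a, g, j}  B2 = {a, c, j}  B3 = {c, d, j}  B4 = {f, g, j}  B5 = {g, h, j}  B6 = {e, f, g}  B7 = {f, g, i}  B8 = {b, e, g}
Tree: B1–B2, B2–B3, B1–B4, B4–B5, B4–B6, B6–B7, B6–B8
Every bag has size at most 3, so the width is 3 − 1 = 2 and tw(G) ≤ 2. For the lower bound, the 3 vertices {c, d, j} are pairwise adjacent, and any tree decomposition puts a clique entirely inside one bag — forcing width ≥ 2. Therefore the treewidth is 2.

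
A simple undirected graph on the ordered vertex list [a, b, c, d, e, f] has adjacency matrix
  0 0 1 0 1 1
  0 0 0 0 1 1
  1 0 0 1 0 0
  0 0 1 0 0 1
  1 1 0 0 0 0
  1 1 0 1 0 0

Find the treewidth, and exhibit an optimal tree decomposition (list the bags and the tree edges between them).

Treewidth 2.
Bags: B1 = {b, e, f}  B2 = {a, e, f}  B3 = {a, d, f}  B4 = {a, c, d}
Tree: B1–B2, B2–B3, B3–B4

Each bag holds 3 vertices, so the decomposition has width 2, which upper-bounds the treewidth. For the lower bound, G contains the cycle b–e–a–f–b, so G is not a forest; only forests have treewidth ≤ 1, hence tw(G) ≥ 2. Therefore the treewidth is 2.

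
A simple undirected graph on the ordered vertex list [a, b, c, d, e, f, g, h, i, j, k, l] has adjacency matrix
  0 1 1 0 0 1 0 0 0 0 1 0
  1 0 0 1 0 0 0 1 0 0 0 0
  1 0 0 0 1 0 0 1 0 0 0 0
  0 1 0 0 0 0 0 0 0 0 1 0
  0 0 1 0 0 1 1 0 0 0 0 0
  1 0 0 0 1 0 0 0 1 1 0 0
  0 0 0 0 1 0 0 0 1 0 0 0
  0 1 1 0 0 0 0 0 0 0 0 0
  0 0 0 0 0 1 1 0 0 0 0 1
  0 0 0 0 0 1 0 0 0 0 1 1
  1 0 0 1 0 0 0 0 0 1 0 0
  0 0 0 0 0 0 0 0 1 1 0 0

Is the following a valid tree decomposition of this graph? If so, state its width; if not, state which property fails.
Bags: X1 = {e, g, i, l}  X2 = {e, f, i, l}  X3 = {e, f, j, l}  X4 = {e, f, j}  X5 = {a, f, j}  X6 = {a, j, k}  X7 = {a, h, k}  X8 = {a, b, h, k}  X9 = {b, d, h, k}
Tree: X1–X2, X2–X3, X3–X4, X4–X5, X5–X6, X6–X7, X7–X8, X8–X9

A tree decomposition must satisfy three properties: every vertex lies in some bag; for every edge, both endpoints lie together in some bag; and for every vertex, the bags containing it form a connected subtree. Here vertex c appears in no bag, so the decomposition is invalid.

No — vertex c appears in no bag.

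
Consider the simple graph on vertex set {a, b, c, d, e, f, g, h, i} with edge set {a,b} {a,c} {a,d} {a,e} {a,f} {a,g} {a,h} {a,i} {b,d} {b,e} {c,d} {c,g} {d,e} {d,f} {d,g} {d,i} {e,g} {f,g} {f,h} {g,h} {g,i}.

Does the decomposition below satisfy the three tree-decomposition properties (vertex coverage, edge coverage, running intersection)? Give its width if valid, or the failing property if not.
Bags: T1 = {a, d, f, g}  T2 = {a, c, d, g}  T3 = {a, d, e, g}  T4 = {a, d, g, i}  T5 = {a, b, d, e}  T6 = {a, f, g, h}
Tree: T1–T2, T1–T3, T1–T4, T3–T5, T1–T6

Yes; width 3.

Checking the three conditions: (i) the bags cover all of {a, b, c, d, e, f, g, h, i}; (ii) for each edge, some bag contains both endpoints; (iii) the bags containing any fixed vertex form a subtree. All hold, so the decomposition is valid with width 4 − 1 = 3.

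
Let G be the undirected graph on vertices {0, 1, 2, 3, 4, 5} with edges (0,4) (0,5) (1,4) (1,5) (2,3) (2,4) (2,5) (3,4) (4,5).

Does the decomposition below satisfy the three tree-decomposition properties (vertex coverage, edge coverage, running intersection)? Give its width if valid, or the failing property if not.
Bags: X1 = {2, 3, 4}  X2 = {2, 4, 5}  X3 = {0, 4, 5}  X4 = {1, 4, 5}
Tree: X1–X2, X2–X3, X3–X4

Yes; width 2.

Every vertex of G appears in some bag (union = {0, 1, 2, 3, 4, 5}); every edge is covered by a bag; and for each vertex v the set of bags containing v is connected in the bag tree. The decomposition is therefore valid. The largest bag has 3 vertices, so the width is 2.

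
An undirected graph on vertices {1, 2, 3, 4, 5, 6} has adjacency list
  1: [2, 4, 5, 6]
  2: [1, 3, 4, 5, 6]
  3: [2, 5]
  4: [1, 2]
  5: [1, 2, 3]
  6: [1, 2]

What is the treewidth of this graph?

A width-2 tree decomposition is:
Bags: B1 = {1, 2, 6}  B2 = {1, 2, 5}  B3 = {2, 3, 5}  B4 = {1, 2, 4}
Tree: B1–B2, B2–B3, B1–B4
The largest bag has 3 vertices, giving width 2; this decomposition certifies tw(G) ≤ 2. Conversely, {1, 2, 4} is a clique of size 3, and the vertices of any clique must share a bag in every tree decomposition; so some bag has ≥ 3 vertices and tw(G) ≥ 2. Hence tw(G) = 2 exactly.

2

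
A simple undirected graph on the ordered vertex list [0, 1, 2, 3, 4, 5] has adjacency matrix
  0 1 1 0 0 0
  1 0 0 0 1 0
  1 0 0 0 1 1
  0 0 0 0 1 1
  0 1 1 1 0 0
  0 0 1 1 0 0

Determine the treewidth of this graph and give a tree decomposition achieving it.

Every bag has size at most 3, so the width is 3 − 1 = 2 and tw(G) ≤ 2. Since 5–3–4–2–5 is a cycle in G, G is not acyclic. Forests are exactly the graphs of treewidth ≤ 1, so tw(G) ≥ 2. Combining the bounds, tw(G) = 2.

Treewidth 2.
One optimal decomposition is:
Bags: B1 = {2, 3, 5}  B2 = {2, 3, 4}  B3 = {0, 2, 4}  B4 = {0, 1, 4}
Tree: B1–B2, B2–B3, B3–B4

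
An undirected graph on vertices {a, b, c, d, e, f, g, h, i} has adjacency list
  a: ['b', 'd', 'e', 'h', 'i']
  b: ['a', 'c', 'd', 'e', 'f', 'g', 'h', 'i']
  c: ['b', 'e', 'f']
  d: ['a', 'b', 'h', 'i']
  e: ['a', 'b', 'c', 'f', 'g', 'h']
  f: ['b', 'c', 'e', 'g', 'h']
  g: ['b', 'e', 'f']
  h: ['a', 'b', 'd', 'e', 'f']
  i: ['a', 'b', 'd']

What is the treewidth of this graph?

3

A width-3 tree decomposition is:
Bags: B1 = {b, e, f, h}  B2 = {a, b, e, h}  B3 = {b, c, e, f}  B4 = {b, e, f, g}  B5 = {a, b, d, h}  B6 = {a, b, d, i}
Tree: B1–B2, B1–B3, B1–B4, B2–B5, B5–B6
Each bag holds 4 vertices, so the decomposition has width 3, which upper-bounds the treewidth. On the other hand G contains the 4-clique {a, b, d, h}. A clique must lie in a single bag of any decomposition, so no decomposition can have width below 3. Combining the bounds, tw(G) = 3.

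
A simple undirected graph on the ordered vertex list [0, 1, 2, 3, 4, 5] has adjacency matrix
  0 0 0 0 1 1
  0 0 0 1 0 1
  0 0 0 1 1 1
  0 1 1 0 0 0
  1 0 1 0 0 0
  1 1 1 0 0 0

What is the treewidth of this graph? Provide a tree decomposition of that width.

Treewidth 2.
One optimal decomposition is:
Bags: B1 = {0, 4, 5}  B2 = {2, 4, 5}  B3 = {1, 2, 5}  B4 = {1, 2, 3}
Tree: B1–B2, B2–B3, B3–B4

Each bag holds 3 vertices, so the decomposition has width 2, which upper-bounds the treewidth. The edges 0–4–2–5–0 form a cycle, so G is not a tree and its treewidth is at least 2. Therefore the treewidth is 2.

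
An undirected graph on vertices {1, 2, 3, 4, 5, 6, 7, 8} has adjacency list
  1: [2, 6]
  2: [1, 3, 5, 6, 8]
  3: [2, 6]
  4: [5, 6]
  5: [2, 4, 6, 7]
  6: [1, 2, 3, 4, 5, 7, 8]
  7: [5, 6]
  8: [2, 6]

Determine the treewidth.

2

A width-2 tree decomposition is:
Bags: B1 = {2, 3, 6}  B2 = {1, 2, 6}  B3 = {2, 5, 6}  B4 = {4, 5, 6}  B5 = {5, 6, 7}  B6 = {2, 6, 8}
Tree: B1–B2, B2–B3, B3–B4, B4–B5, B3–B6
Each bag holds 3 vertices, so the decomposition has width 2, which upper-bounds the treewidth. For the lower bound, the 3 vertices {2, 6, 8} are pairwise adjacent, and any tree decomposition puts a clique entirely inside one bag — forcing width ≥ 2. Hence tw(G) = 2 exactly.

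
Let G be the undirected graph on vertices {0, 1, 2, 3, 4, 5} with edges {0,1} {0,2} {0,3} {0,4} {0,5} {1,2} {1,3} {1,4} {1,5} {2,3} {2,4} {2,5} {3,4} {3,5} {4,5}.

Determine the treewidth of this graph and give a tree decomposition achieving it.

Treewidth 5.
One optimal decomposition is:
Bags: B1 = {0, 1, 2, 3, 4, 5}
Tree: (single bag)

A single bag containing all 6 vertices is trivially a valid decomposition of width 5. Conversely, {0, 1, 2, 3, 4, 5} is a clique of size 6, and the vertices of any clique must share a bag in every tree decomposition; so some bag has ≥ 6 vertices and tw(G) ≥ 5. Hence tw(G) = 5 exactly.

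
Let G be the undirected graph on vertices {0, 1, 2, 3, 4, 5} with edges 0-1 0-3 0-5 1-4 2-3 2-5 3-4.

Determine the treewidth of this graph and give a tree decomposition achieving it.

Treewidth 2.
Bags: B1 = {0, 2, 5}  B2 = {0, 2, 3}  B3 = {0, 1, 3}  B4 = {1, 3, 4}
Tree: B1–B2, B2–B3, B3–B4

The largest bag has 3 vertices, giving width 2; this decomposition certifies tw(G) ≤ 2. For the lower bound, G contains the cycle 5–2–3–0–5, so G is not a forest; only forests have treewidth ≤ 1, hence tw(G) ≥ 2. Hence tw(G) = 2 exactly.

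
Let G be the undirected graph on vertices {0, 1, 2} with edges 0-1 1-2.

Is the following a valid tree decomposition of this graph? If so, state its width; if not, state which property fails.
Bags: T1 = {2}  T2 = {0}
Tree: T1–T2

No — vertex 1 appears in no bag.

A tree decomposition must satisfy three properties: every vertex lies in some bag; for every edge, both endpoints lie together in some bag; and for every vertex, the bags containing it form a connected subtree. Here vertex 1 appears in no bag, so the decomposition is invalid.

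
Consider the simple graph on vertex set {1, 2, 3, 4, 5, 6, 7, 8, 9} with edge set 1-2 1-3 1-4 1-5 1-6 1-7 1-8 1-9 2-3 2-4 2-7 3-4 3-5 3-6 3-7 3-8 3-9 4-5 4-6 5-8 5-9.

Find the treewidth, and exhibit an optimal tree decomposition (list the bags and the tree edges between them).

Treewidth 3.
Bags: B1 = {1, 3, 4, 5}  B2 = {1, 3, 5, 9}  B3 = {1, 3, 5, 8}  B4 = {1, 2, 3, 4}  B5 = {1, 3, 4, 6}  B6 = {1, 2, 3, 7}
Tree: B1–B2, B1–B3, B1–B4, B1–B5, B4–B6

The largest bag has 4 vertices, giving width 3; this decomposition certifies tw(G) ≤ 3. On the other hand G contains the 4-clique {1, 3, 5, 8}. A clique must lie in a single bag of any decomposition, so no decomposition can have width below 3. The upper and lower bounds meet at 3, so that is the treewidth.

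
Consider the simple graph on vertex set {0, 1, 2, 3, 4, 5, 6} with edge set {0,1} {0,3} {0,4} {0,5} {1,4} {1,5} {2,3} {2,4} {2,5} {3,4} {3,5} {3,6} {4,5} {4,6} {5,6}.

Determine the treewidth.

3

A width-3 tree decomposition is:
Bags: B1 = {2, 3, 4, 5}  B2 = {0, 3, 4, 5}  B3 = {3, 4, 5, 6}  B4 = {0, 1, 4, 5}
Tree: B1–B2, B2–B3, B2–B4
Every bag has size at most 4, so the width is 4 − 1 = 3 and tw(G) ≤ 3. Conversely, {0, 1, 4, 5} is a clique of size 4, and the vertices of any clique must share a bag in every tree decomposition; so some bag has ≥ 4 vertices and tw(G) ≥ 3. The upper and lower bounds meet at 3, so that is the treewidth.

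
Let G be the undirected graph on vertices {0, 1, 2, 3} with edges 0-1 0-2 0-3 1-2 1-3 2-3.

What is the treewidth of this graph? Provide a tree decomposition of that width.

Treewidth 3.
One such decomposition:
Bags: B1 = {0, 1, 2, 3}
Tree: (single bag)

With just one bag of size 4, the width is 4 − 1 = 3, so tw(G) ≤ 3. For the lower bound, the 4 vertices {0, 1, 2, 3} are pairwise adjacent, and any tree decomposition puts a clique entirely inside one bag — forcing width ≥ 3. Hence tw(G) = 3 exactly.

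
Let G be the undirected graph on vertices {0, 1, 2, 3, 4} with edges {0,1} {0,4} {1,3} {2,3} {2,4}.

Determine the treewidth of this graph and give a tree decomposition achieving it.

Treewidth 2.
Bags: B1 = {1, 2, 3}  B2 = {1, 2, 4}  B3 = {0, 1, 4}
Tree: B1–B2, B2–B3

Each bag holds 3 vertices, so the decomposition has width 2, which upper-bounds the treewidth. Since 1–3–2–4–0–1 is a cycle in G, G is not acyclic. Forests are exactly the graphs of treewidth ≤ 1, so tw(G) ≥ 2. Combining the bounds, tw(G) = 2.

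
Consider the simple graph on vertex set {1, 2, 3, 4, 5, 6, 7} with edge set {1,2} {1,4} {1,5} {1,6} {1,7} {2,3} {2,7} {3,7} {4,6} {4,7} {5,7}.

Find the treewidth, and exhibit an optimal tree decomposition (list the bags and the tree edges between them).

Each bag holds 3 vertices, so the decomposition has width 2, which upper-bounds the treewidth. On the other hand G contains the 3-clique {1, 4, 6}. A clique must lie in a single bag of any decomposition, so no decomposition can have width below 2. The upper and lower bounds meet at 2, so that is the treewidth.

Treewidth 2.
One optimal decomposition is:
Bags: B1 = {2, 3, 7}  B2 = {1, 2, 7}  B3 = {1, 4, 7}  B4 = {1, 4, 6}  B5 = {1, 5, 7}
Tree: B1–B2, B2–B3, B3–B4, B3–B5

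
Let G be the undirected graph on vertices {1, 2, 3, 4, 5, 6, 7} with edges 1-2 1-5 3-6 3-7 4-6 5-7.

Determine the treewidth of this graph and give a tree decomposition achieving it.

Each bag holds 2 vertices, so the decomposition has width 1, which upper-bounds the treewidth. Any graph with an edge has treewidth ≥ 1, and G has the edge 4–6. Therefore the treewidth is 1.

Treewidth 1.
Bags: B1 = {4, 6}  B2 = {3, 6}  B3 = {3, 7}  B4 = {5, 7}  B5 = {1, 5}  B6 = {1, 2}
Tree: B1–B2, B2–B3, B3–B4, B4–B5, B5–B6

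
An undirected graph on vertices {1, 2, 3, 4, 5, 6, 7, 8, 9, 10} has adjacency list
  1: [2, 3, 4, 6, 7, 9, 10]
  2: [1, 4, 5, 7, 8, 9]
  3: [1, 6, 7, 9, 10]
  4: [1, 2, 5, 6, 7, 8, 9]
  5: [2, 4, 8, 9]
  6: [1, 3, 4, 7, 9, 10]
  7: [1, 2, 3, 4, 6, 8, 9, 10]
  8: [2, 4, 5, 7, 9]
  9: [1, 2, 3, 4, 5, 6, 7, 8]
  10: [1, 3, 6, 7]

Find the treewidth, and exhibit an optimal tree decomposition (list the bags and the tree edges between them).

Treewidth 4.
One optimal decomposition is:
Bags: B1 = {1, 2, 4, 7, 9}  B2 = {1, 4, 6, 7, 9}  B3 = {2, 4, 7, 8, 9}  B4 = {1, 3, 6, 7, 9}  B5 = {2, 4, 5, 8, 9}  B6 = {1, 3, 6, 7, 10}
Tree: B1–B2, B1–B3, B2–B4, B3–B5, B4–B6

Every bag has size at most 5, so the width is 5 − 1 = 4 and tw(G) ≤ 4. Conversely, {2, 4, 5, 8, 9} is a clique of size 5, and the vertices of any clique must share a bag in every tree decomposition; so some bag has ≥ 5 vertices and tw(G) ≥ 4. Combining the bounds, tw(G) = 4.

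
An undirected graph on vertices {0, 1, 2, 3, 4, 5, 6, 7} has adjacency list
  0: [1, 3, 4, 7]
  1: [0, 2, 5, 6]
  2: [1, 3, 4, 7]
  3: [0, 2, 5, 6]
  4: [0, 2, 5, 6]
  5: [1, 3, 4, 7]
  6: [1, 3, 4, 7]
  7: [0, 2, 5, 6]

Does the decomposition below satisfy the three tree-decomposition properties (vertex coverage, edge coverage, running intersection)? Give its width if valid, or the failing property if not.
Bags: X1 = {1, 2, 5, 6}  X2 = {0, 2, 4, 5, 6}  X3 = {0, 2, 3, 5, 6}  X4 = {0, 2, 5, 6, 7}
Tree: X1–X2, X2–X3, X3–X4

A tree decomposition must satisfy three properties: every vertex lies in some bag; for every edge, both endpoints lie together in some bag; and for every vertex, the bags containing it form a connected subtree. Here edge (0,1) lies in no bag, so the decomposition is invalid.

No — edge (0,1) lies in no bag.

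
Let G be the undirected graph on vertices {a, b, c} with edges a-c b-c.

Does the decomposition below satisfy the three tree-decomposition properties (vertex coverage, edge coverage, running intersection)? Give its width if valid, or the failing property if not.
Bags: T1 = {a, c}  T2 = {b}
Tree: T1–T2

A tree decomposition must satisfy three properties: every vertex lies in some bag; for every edge, both endpoints lie together in some bag; and for every vertex, the bags containing it form a connected subtree. Here edge (c,b) lies in no bag, so the decomposition is invalid.

No — edge (c,b) lies in no bag.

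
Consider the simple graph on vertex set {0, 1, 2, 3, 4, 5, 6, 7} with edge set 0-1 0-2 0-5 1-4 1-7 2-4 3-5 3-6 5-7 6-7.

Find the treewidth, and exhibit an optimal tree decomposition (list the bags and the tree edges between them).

Treewidth 2.
Bags: B1 = {3, 5, 6}  B2 = {5, 6, 7}  B3 = {0, 5, 7}  B4 = {0, 1, 7}  B5 = {0, 1, 2}  B6 = {1, 2, 4}
Tree: B1–B2, B2–B3, B3–B4, B4–B5, B5–B6

Every bag has size at most 3, so the width is 3 − 1 = 2 and tw(G) ≤ 2. For the lower bound, G contains the cycle 3–6–7–5–3, so G is not a forest; only forests have treewidth ≤ 1, hence tw(G) ≥ 2. The upper and lower bounds meet at 2, so that is the treewidth.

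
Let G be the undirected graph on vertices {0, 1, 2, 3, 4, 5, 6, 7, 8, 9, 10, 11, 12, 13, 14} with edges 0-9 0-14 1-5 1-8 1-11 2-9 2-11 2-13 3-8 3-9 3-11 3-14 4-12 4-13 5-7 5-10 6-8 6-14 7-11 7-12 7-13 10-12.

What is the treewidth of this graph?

A width-3 tree decomposition is:
Bags: B1 = {0, 6, 9, 14}  B2 = {3, 6, 9, 14}  B3 = {3, 6, 8, 9}  B4 = {2, 3, 8, 9}  B5 = {2, 3, 8, 11}  B6 = {1, 2, 8, 11}  B7 = {1, 2, 11, 13}  B8 = {1, 7, 11, 13}  B9 = {1, 5, 7, 13}  B10 = {4, 5, 7, 13}  B11 = {4, 5, 7, 12}  B12 = {4, 5, 10, 12}
Tree: B1–B2, B2–B3, B3–B4, B4–B5, B5–B6, B6–B7, B7–B8, B8–B9, B9–B10, B10–B11, B11–B12
The largest bag has 4 vertices, giving width 3; this decomposition certifies tw(G) ≤ 3. For the lower bound: the 4 vertex sets {0,6,14}, {9}, {3}, {1,2,8,11} are disjoint, each induces a connected subgraph, and every pair is joined by at least one edge of G. Contracting each set to a single vertex therefore yields K_{4} as a minor, and since treewidth is minor-monotone, tw(G) ≥ tw(K_{4}) = 3. Combining the bounds, tw(G) = 3.

3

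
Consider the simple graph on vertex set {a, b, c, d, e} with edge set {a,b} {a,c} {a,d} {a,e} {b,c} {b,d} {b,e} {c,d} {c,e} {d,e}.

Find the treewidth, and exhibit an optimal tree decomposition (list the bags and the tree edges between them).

With just one bag of size 5, the width is 5 − 1 = 4, so tw(G) ≤ 4. Conversely, {a, b, c, d, e} is a clique of size 5, and the vertices of any clique must share a bag in every tree decomposition; so some bag has ≥ 5 vertices and tw(G) ≥ 4. Hence tw(G) = 4 exactly.

Treewidth 4.
Bags: B1 = {a, b, c, d, e}
Tree: (single bag)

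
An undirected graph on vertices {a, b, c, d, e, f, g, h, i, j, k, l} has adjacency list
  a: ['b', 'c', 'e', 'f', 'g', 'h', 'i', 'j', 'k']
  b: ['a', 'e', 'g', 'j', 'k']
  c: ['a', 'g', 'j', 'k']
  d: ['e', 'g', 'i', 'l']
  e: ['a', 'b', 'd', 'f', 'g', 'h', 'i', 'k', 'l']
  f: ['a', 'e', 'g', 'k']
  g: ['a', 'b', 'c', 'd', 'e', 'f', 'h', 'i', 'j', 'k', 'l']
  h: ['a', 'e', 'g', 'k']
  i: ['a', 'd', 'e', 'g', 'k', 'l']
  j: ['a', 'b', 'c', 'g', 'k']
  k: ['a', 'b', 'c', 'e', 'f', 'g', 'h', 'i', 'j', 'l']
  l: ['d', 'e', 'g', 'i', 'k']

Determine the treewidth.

4

A width-4 tree decomposition is:
Bags: B1 = {a, e, g, i, k}  B2 = {a, e, f, g, k}  B3 = {e, g, i, k, l}  B4 = {a, e, g, h, k}  B5 = {a, b, e, g, k}  B6 = {d, e, g, i, l}  B7 = {a, b, g, j, k}  B8 = {a, c, g, j, k}
Tree: B1–B2, B1–B3, B2–B4, B4–B5, B3–B6, B5–B7, B7–B8
Each bag holds 5 vertices, so the decomposition has width 4, which upper-bounds the treewidth. For the lower bound, the 5 vertices {d, e, g, i, l} are pairwise adjacent, and any tree decomposition puts a clique entirely inside one bag — forcing width ≥ 4. Therefore the treewidth is 4.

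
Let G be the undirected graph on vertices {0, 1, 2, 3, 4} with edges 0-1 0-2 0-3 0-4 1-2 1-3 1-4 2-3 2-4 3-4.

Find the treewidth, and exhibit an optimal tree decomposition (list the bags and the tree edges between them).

Treewidth 4.
One such decomposition:
Bags: B1 = {0, 1, 2, 3, 4}
Tree: (single bag)

With just one bag of size 5, the width is 5 − 1 = 4, so tw(G) ≤ 4. Conversely, {0, 1, 2, 3, 4} is a clique of size 5, and the vertices of any clique must share a bag in every tree decomposition; so some bag has ≥ 5 vertices and tw(G) ≥ 4. Combining the bounds, tw(G) = 4.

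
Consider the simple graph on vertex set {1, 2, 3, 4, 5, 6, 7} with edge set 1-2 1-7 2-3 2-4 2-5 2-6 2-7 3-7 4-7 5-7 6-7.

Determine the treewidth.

A width-2 tree decomposition is:
Bags: B1 = {2, 3, 7}  B2 = {2, 5, 7}  B3 = {2, 6, 7}  B4 = {2, 4, 7}  B5 = {1, 2, 7}
Tree: B1–B2, B2–B3, B3–B4, B3–B5
The largest bag has 3 vertices, giving width 2; this decomposition certifies tw(G) ≤ 2. For the lower bound, the 3 vertices {1, 2, 7} are pairwise adjacent, and any tree decomposition puts a clique entirely inside one bag — forcing width ≥ 2. The upper and lower bounds meet at 2, so that is the treewidth.

2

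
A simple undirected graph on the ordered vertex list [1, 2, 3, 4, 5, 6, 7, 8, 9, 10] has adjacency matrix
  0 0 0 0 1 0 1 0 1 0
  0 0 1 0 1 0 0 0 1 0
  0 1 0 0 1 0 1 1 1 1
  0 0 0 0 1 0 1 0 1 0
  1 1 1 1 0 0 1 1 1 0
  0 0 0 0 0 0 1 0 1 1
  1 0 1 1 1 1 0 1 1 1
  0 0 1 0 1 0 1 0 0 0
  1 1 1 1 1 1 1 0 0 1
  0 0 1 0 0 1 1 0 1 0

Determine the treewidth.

A width-3 tree decomposition is:
Bags: B1 = {3, 7, 9, 10}  B2 = {3, 5, 7, 9}  B3 = {1, 5, 7, 9}  B4 = {2, 3, 5, 9}  B5 = {4, 5, 7, 9}  B6 = {6, 7, 9, 10}  B7 = {3, 5, 7, 8}
Tree: B1–B2, B2–B3, B2–B4, B2–B5, B1–B6, B2–B7
The largest bag has 4 vertices, giving width 3; this decomposition certifies tw(G) ≤ 3. On the other hand G contains the 4-clique {2, 3, 5, 9}. A clique must lie in a single bag of any decomposition, so no decomposition can have width below 3. Hence tw(G) = 3 exactly.

3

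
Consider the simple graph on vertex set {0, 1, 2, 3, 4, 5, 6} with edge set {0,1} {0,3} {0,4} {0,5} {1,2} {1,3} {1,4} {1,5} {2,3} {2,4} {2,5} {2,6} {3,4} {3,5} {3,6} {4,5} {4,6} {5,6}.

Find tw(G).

A width-4 tree decomposition is:
Bags: B1 = {1, 2, 3, 4, 5}  B2 = {0, 1, 3, 4, 5}  B3 = {2, 3, 4, 5, 6}
Tree: B1–B2, B1–B3
Each bag holds 5 vertices, so the decomposition has width 4, which upper-bounds the treewidth. Conversely, {0, 1, 3, 4, 5} is a clique of size 5, and the vertices of any clique must share a bag in every tree decomposition; so some bag has ≥ 5 vertices and tw(G) ≥ 4. Therefore the treewidth is 4.

4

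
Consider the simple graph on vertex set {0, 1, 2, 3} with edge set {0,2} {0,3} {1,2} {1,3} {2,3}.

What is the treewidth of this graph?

2

A width-2 tree decomposition is:
Bags: B1 = {0, 2, 3}  B2 = {1, 2, 3}
Tree: B1–B2
Every bag has size at most 3, so the width is 3 − 1 = 2 and tw(G) ≤ 2. Conversely, {0, 2, 3} is a clique of size 3, and the vertices of any clique must share a bag in every tree decomposition; so some bag has ≥ 3 vertices and tw(G) ≥ 2. Therefore the treewidth is 2.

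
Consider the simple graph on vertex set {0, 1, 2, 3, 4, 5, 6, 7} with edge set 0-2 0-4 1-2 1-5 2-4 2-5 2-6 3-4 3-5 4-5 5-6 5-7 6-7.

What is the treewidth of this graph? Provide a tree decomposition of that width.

Treewidth 2.
Bags: B1 = {2, 4, 5}  B2 = {2, 5, 6}  B3 = {3, 4, 5}  B4 = {0, 2, 4}  B5 = {1, 2, 5}  B6 = {5, 6, 7}
Tree: B1–B2, B1–B3, B1–B4, B1–B5, B2–B6

Each bag holds 3 vertices, so the decomposition has width 2, which upper-bounds the treewidth. On the other hand G contains the 3-clique {0, 2, 4}. A clique must lie in a single bag of any decomposition, so no decomposition can have width below 2. Therefore the treewidth is 2.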